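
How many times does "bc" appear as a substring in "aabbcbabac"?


Searching for "bc" in "aabbcbabac"
Scanning each position:
  Position 0: "aa" => no
  Position 1: "ab" => no
  Position 2: "bb" => no
  Position 3: "bc" => MATCH
  Position 4: "cb" => no
  Position 5: "ba" => no
  Position 6: "ab" => no
  Position 7: "ba" => no
  Position 8: "ac" => no
Total occurrences: 1

1


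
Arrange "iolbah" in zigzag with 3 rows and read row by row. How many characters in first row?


Zigzag "iolbah" into 3 rows:
Placing characters:
  'i' => row 0
  'o' => row 1
  'l' => row 2
  'b' => row 1
  'a' => row 0
  'h' => row 1
Rows:
  Row 0: "ia"
  Row 1: "obh"
  Row 2: "l"
First row length: 2

2


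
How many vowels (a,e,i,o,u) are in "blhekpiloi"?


Input: blhekpiloi
Checking each character:
  'b' at position 0: consonant
  'l' at position 1: consonant
  'h' at position 2: consonant
  'e' at position 3: vowel (running total: 1)
  'k' at position 4: consonant
  'p' at position 5: consonant
  'i' at position 6: vowel (running total: 2)
  'l' at position 7: consonant
  'o' at position 8: vowel (running total: 3)
  'i' at position 9: vowel (running total: 4)
Total vowels: 4

4


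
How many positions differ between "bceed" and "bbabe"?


Comparing "bceed" and "bbabe" position by position:
  Position 0: 'b' vs 'b' => same
  Position 1: 'c' vs 'b' => DIFFER
  Position 2: 'e' vs 'a' => DIFFER
  Position 3: 'e' vs 'b' => DIFFER
  Position 4: 'd' vs 'e' => DIFFER
Positions that differ: 4

4


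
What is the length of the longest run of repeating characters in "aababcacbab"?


Input: "aababcacbab"
Scanning for longest run:
  Position 1 ('a'): continues run of 'a', length=2
  Position 2 ('b'): new char, reset run to 1
  Position 3 ('a'): new char, reset run to 1
  Position 4 ('b'): new char, reset run to 1
  Position 5 ('c'): new char, reset run to 1
  Position 6 ('a'): new char, reset run to 1
  Position 7 ('c'): new char, reset run to 1
  Position 8 ('b'): new char, reset run to 1
  Position 9 ('a'): new char, reset run to 1
  Position 10 ('b'): new char, reset run to 1
Longest run: 'a' with length 2

2


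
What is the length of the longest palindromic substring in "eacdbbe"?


Input: "eacdbbe"
Checking substrings for palindromes:
  [4:6] "bb" (len 2) => palindrome
Longest palindromic substring: "bb" with length 2

2


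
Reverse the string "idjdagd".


Input: idjdagd
Reading characters right to left:
  Position 6: 'd'
  Position 5: 'g'
  Position 4: 'a'
  Position 3: 'd'
  Position 2: 'j'
  Position 1: 'd'
  Position 0: 'i'
Reversed: dgadjdi

dgadjdi


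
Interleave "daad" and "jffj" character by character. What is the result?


Interleaving "daad" and "jffj":
  Position 0: 'd' from first, 'j' from second => "dj"
  Position 1: 'a' from first, 'f' from second => "af"
  Position 2: 'a' from first, 'f' from second => "af"
  Position 3: 'd' from first, 'j' from second => "dj"
Result: djafafdj

djafafdj


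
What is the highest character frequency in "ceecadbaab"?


Input: ceecadbaab
Character counts:
  'a': 3
  'b': 2
  'c': 2
  'd': 1
  'e': 2
Maximum frequency: 3

3


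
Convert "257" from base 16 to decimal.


Input: "257" in base 16
Positional expansion:
  Digit '2' (value 2) x 16^2 = 512
  Digit '5' (value 5) x 16^1 = 80
  Digit '7' (value 7) x 16^0 = 7
Sum = 599

599


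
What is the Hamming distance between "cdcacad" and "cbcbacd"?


Comparing "cdcacad" and "cbcbacd" position by position:
  Position 0: 'c' vs 'c' => same
  Position 1: 'd' vs 'b' => differ
  Position 2: 'c' vs 'c' => same
  Position 3: 'a' vs 'b' => differ
  Position 4: 'c' vs 'a' => differ
  Position 5: 'a' vs 'c' => differ
  Position 6: 'd' vs 'd' => same
Total differences (Hamming distance): 4

4


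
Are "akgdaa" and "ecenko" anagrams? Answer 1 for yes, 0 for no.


Strings: "akgdaa", "ecenko"
Sorted first:  aaadgk
Sorted second: ceekno
Differ at position 0: 'a' vs 'c' => not anagrams

0


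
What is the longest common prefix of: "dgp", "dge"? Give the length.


Words: dgp, dge
  Position 0: all 'd' => match
  Position 1: all 'g' => match
  Position 2: ('p', 'e') => mismatch, stop
LCP = "dg" (length 2)

2


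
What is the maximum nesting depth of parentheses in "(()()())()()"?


Input: "(()()())()()"
Tracking depth:
  Position 0 '(': depth becomes 1
  Position 1 '(': depth becomes 2
  Position 2 ')': depth becomes 1
  Position 3 '(': depth becomes 2
  Position 4 ')': depth becomes 1
  Position 5 '(': depth becomes 2
  Position 6 ')': depth becomes 1
  Position 7 ')': depth becomes 0
  Position 8 '(': depth becomes 1
  Position 9 ')': depth becomes 0
  Position 10 '(': depth becomes 1
  Position 11 ')': depth becomes 0
Maximum depth reached: 2

2


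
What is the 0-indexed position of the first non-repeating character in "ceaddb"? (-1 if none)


Input: ceaddb
Character frequencies:
  'a': 1
  'b': 1
  'c': 1
  'd': 2
  'e': 1
Scanning left to right for freq == 1:
  Position 0 ('c'): unique! => answer = 0

0


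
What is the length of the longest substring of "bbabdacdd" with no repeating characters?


Input: "bbabdacdd"
Sliding window (track last position of each char):
  Position 0 ('b'): window [0,0] length 1 -- new best
  Position 1 ('b'): repeat (last at 0), move window start to 1
  Position 1 ('b'): window [1,1] length 1
  Position 2 ('a'): window [1,2] length 2 -- new best
  Position 3 ('b'): repeat (last at 1), move window start to 2
  Position 3 ('b'): window [2,3] length 2
  Position 4 ('d'): window [2,4] length 3 -- new best
  Position 5 ('a'): repeat (last at 2), move window start to 3
  Position 5 ('a'): window [3,5] length 3
  Position 6 ('c'): window [3,6] length 4 -- new best
  Position 7 ('d'): repeat (last at 4), move window start to 5
  Position 7 ('d'): window [5,7] length 3
  Position 8 ('d'): repeat (last at 7), move window start to 8
  Position 8 ('d'): window [8,8] length 1
Longest substring with no repeats: "bdac" with length 4

4


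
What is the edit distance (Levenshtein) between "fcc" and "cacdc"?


Computing edit distance: "fcc" -> "cacdc"
DP table:
           c    a    c    d    c
      0    1    2    3    4    5
  f   1    1    2    3    4    5
  c   2    1    2    2    3    4
  c   3    2    2    2    3    3
Edit distance = dp[3][5] = 3

3


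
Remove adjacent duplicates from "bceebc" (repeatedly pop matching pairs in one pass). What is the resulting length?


Input: bceebc
Stack-based adjacent duplicate removal:
  Read 'b': push. Stack: b
  Read 'c': push. Stack: bc
  Read 'e': push. Stack: bce
  Read 'e': matches stack top 'e' => pop. Stack: bc
  Read 'b': push. Stack: bcb
  Read 'c': push. Stack: bcbc
Final stack: "bcbc" (length 4)

4


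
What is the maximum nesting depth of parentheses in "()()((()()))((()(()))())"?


Input: "()()((()()))((()(()))())"
Tracking depth:
  Position 0 '(': depth becomes 1
  Position 1 ')': depth becomes 0
  Position 2 '(': depth becomes 1
  Position 3 ')': depth becomes 0
  Position 4 '(': depth becomes 1
  Position 5 '(': depth becomes 2
  Position 6 '(': depth becomes 3
  Position 7 ')': depth becomes 2
  Position 8 '(': depth becomes 3
  Position 9 ')': depth becomes 2
  Position 10 ')': depth becomes 1
  Position 11 ')': depth becomes 0
  Position 12 '(': depth becomes 1
  Position 13 '(': depth becomes 2
  Position 14 '(': depth becomes 3
  Position 15 ')': depth becomes 2
  Position 16 '(': depth becomes 3
  Position 17 '(': depth becomes 4
  Position 18 ')': depth becomes 3
  Position 19 ')': depth becomes 2
  Position 20 ')': depth becomes 1
  Position 21 '(': depth becomes 2
  Position 22 ')': depth becomes 1
  Position 23 ')': depth becomes 0
Maximum depth reached: 4

4


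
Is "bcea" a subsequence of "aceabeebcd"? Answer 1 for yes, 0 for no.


Check if "bcea" is a subsequence of "aceabeebcd"
Greedy scan:
  Position 0 ('a'): no match needed
  Position 1 ('c'): no match needed
  Position 2 ('e'): no match needed
  Position 3 ('a'): no match needed
  Position 4 ('b'): matches sub[0] = 'b'
  Position 5 ('e'): no match needed
  Position 6 ('e'): no match needed
  Position 7 ('b'): no match needed
  Position 8 ('c'): matches sub[1] = 'c'
  Position 9 ('d'): no match needed
Only matched 2/4 characters => not a subsequence

0


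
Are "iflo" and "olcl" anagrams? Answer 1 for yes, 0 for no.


Strings: "iflo", "olcl"
Sorted first:  filo
Sorted second: cllo
Differ at position 0: 'f' vs 'c' => not anagrams

0


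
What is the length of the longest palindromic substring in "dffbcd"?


Input: "dffbcd"
Checking substrings for palindromes:
  [1:3] "ff" (len 2) => palindrome
Longest palindromic substring: "ff" with length 2

2


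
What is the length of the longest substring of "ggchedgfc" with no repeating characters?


Input: "ggchedgfc"
Sliding window (track last position of each char):
  Position 0 ('g'): window [0,0] length 1 -- new best
  Position 1 ('g'): repeat (last at 0), move window start to 1
  Position 1 ('g'): window [1,1] length 1
  Position 2 ('c'): window [1,2] length 2 -- new best
  Position 3 ('h'): window [1,3] length 3 -- new best
  Position 4 ('e'): window [1,4] length 4 -- new best
  Position 5 ('d'): window [1,5] length 5 -- new best
  Position 6 ('g'): repeat (last at 1), move window start to 2
  Position 6 ('g'): window [2,6] length 5
  Position 7 ('f'): window [2,7] length 6 -- new best
  Position 8 ('c'): repeat (last at 2), move window start to 3
  Position 8 ('c'): window [3,8] length 6
Longest substring with no repeats: "chedgf" with length 6

6


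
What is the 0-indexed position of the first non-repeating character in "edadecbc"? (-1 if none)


Input: edadecbc
Character frequencies:
  'a': 1
  'b': 1
  'c': 2
  'd': 2
  'e': 2
Scanning left to right for freq == 1:
  Position 0 ('e'): freq=2, skip
  Position 1 ('d'): freq=2, skip
  Position 2 ('a'): unique! => answer = 2

2


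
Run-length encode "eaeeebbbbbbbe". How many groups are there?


Input: eaeeebbbbbbbe
Scanning for consecutive runs:
  Group 1: 'e' x 1 (positions 0-0)
  Group 2: 'a' x 1 (positions 1-1)
  Group 3: 'e' x 3 (positions 2-4)
  Group 4: 'b' x 7 (positions 5-11)
  Group 5: 'e' x 1 (positions 12-12)
Total groups: 5

5


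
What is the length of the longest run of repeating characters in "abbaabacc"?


Input: "abbaabacc"
Scanning for longest run:
  Position 1 ('b'): new char, reset run to 1
  Position 2 ('b'): continues run of 'b', length=2
  Position 3 ('a'): new char, reset run to 1
  Position 4 ('a'): continues run of 'a', length=2
  Position 5 ('b'): new char, reset run to 1
  Position 6 ('a'): new char, reset run to 1
  Position 7 ('c'): new char, reset run to 1
  Position 8 ('c'): continues run of 'c', length=2
Longest run: 'b' with length 2

2


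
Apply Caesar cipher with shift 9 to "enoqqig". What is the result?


Caesar cipher: shift "enoqqig" by 9
  'e' (pos 4) + 9 = pos 13 = 'n'
  'n' (pos 13) + 9 = pos 22 = 'w'
  'o' (pos 14) + 9 = pos 23 = 'x'
  'q' (pos 16) + 9 = pos 25 = 'z'
  'q' (pos 16) + 9 = pos 25 = 'z'
  'i' (pos 8) + 9 = pos 17 = 'r'
  'g' (pos 6) + 9 = pos 15 = 'p'
Result: nwxzzrp

nwxzzrp


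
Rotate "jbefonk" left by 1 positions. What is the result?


Input: "jbefonk", rotate left by 1
First 1 characters: "j"
Remaining characters: "befonk"
Concatenate remaining + first: "befonk" + "j" = "befonkj"

befonkj


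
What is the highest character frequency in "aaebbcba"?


Input: aaebbcba
Character counts:
  'a': 3
  'b': 3
  'c': 1
  'e': 1
Maximum frequency: 3

3


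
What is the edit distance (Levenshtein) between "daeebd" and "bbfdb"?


Computing edit distance: "daeebd" -> "bbfdb"
DP table:
           b    b    f    d    b
      0    1    2    3    4    5
  d   1    1    2    3    3    4
  a   2    2    2    3    4    4
  e   3    3    3    3    4    5
  e   4    4    4    4    4    5
  b   5    4    4    5    5    4
  d   6    5    5    5    5    5
Edit distance = dp[6][5] = 5

5


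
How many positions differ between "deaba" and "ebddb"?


Comparing "deaba" and "ebddb" position by position:
  Position 0: 'd' vs 'e' => DIFFER
  Position 1: 'e' vs 'b' => DIFFER
  Position 2: 'a' vs 'd' => DIFFER
  Position 3: 'b' vs 'd' => DIFFER
  Position 4: 'a' vs 'b' => DIFFER
Positions that differ: 5

5


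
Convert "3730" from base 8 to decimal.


Input: "3730" in base 8
Positional expansion:
  Digit '3' (value 3) x 8^3 = 1536
  Digit '7' (value 7) x 8^2 = 448
  Digit '3' (value 3) x 8^1 = 24
  Digit '0' (value 0) x 8^0 = 0
Sum = 2008

2008


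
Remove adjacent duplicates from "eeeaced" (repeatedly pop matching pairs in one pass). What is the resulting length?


Input: eeeaced
Stack-based adjacent duplicate removal:
  Read 'e': push. Stack: e
  Read 'e': matches stack top 'e' => pop. Stack: (empty)
  Read 'e': push. Stack: e
  Read 'a': push. Stack: ea
  Read 'c': push. Stack: eac
  Read 'e': push. Stack: eace
  Read 'd': push. Stack: eaced
Final stack: "eaced" (length 5)

5


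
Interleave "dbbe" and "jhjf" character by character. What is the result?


Interleaving "dbbe" and "jhjf":
  Position 0: 'd' from first, 'j' from second => "dj"
  Position 1: 'b' from first, 'h' from second => "bh"
  Position 2: 'b' from first, 'j' from second => "bj"
  Position 3: 'e' from first, 'f' from second => "ef"
Result: djbhbjef

djbhbjef


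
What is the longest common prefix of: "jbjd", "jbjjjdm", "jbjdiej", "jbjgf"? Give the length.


Words: jbjd, jbjjjdm, jbjdiej, jbjgf
  Position 0: all 'j' => match
  Position 1: all 'b' => match
  Position 2: all 'j' => match
  Position 3: ('d', 'j', 'd', 'g') => mismatch, stop
LCP = "jbj" (length 3)

3


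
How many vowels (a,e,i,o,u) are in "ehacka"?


Input: ehacka
Checking each character:
  'e' at position 0: vowel (running total: 1)
  'h' at position 1: consonant
  'a' at position 2: vowel (running total: 2)
  'c' at position 3: consonant
  'k' at position 4: consonant
  'a' at position 5: vowel (running total: 3)
Total vowels: 3

3


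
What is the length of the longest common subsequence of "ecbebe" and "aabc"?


LCS of "ecbebe" and "aabc"
DP table:
           a    a    b    c
      0    0    0    0    0
  e   0    0    0    0    0
  c   0    0    0    0    1
  b   0    0    0    1    1
  e   0    0    0    1    1
  b   0    0    0    1    1
  e   0    0    0    1    1
LCS length = dp[6][4] = 1

1


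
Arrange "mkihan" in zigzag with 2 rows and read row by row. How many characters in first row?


Zigzag "mkihan" into 2 rows:
Placing characters:
  'm' => row 0
  'k' => row 1
  'i' => row 0
  'h' => row 1
  'a' => row 0
  'n' => row 1
Rows:
  Row 0: "mia"
  Row 1: "khn"
First row length: 3

3


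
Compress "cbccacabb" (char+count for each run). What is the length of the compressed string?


Input: cbccacabb
Runs:
  'c' x 1 => "c1"
  'b' x 1 => "b1"
  'c' x 2 => "c2"
  'a' x 1 => "a1"
  'c' x 1 => "c1"
  'a' x 1 => "a1"
  'b' x 2 => "b2"
Compressed: "c1b1c2a1c1a1b2"
Compressed length: 14

14


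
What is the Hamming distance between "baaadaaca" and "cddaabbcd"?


Comparing "baaadaaca" and "cddaabbcd" position by position:
  Position 0: 'b' vs 'c' => differ
  Position 1: 'a' vs 'd' => differ
  Position 2: 'a' vs 'd' => differ
  Position 3: 'a' vs 'a' => same
  Position 4: 'd' vs 'a' => differ
  Position 5: 'a' vs 'b' => differ
  Position 6: 'a' vs 'b' => differ
  Position 7: 'c' vs 'c' => same
  Position 8: 'a' vs 'd' => differ
Total differences (Hamming distance): 7

7


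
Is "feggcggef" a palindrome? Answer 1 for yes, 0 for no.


Input: feggcggef
Reversed: feggcggef
  Compare pos 0 ('f') with pos 8 ('f'): match
  Compare pos 1 ('e') with pos 7 ('e'): match
  Compare pos 2 ('g') with pos 6 ('g'): match
  Compare pos 3 ('g') with pos 5 ('g'): match
Result: palindrome

1


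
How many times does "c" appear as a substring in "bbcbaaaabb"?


Searching for "c" in "bbcbaaaabb"
Scanning each position:
  Position 0: "b" => no
  Position 1: "b" => no
  Position 2: "c" => MATCH
  Position 3: "b" => no
  Position 4: "a" => no
  Position 5: "a" => no
  Position 6: "a" => no
  Position 7: "a" => no
  Position 8: "b" => no
  Position 9: "b" => no
Total occurrences: 1

1


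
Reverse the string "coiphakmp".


Input: coiphakmp
Reading characters right to left:
  Position 8: 'p'
  Position 7: 'm'
  Position 6: 'k'
  Position 5: 'a'
  Position 4: 'h'
  Position 3: 'p'
  Position 2: 'i'
  Position 1: 'o'
  Position 0: 'c'
Reversed: pmkahpioc

pmkahpioc


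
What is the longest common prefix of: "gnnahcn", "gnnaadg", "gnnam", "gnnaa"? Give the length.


Words: gnnahcn, gnnaadg, gnnam, gnnaa
  Position 0: all 'g' => match
  Position 1: all 'n' => match
  Position 2: all 'n' => match
  Position 3: all 'a' => match
  Position 4: ('h', 'a', 'm', 'a') => mismatch, stop
LCP = "gnna" (length 4)

4


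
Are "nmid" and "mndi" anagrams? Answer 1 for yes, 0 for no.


Strings: "nmid", "mndi"
Sorted first:  dimn
Sorted second: dimn
Sorted forms match => anagrams

1


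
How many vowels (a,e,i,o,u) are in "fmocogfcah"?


Input: fmocogfcah
Checking each character:
  'f' at position 0: consonant
  'm' at position 1: consonant
  'o' at position 2: vowel (running total: 1)
  'c' at position 3: consonant
  'o' at position 4: vowel (running total: 2)
  'g' at position 5: consonant
  'f' at position 6: consonant
  'c' at position 7: consonant
  'a' at position 8: vowel (running total: 3)
  'h' at position 9: consonant
Total vowels: 3

3


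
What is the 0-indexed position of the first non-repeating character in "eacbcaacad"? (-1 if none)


Input: eacbcaacad
Character frequencies:
  'a': 4
  'b': 1
  'c': 3
  'd': 1
  'e': 1
Scanning left to right for freq == 1:
  Position 0 ('e'): unique! => answer = 0

0


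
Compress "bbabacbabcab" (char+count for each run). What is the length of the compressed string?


Input: bbabacbabcab
Runs:
  'b' x 2 => "b2"
  'a' x 1 => "a1"
  'b' x 1 => "b1"
  'a' x 1 => "a1"
  'c' x 1 => "c1"
  'b' x 1 => "b1"
  'a' x 1 => "a1"
  'b' x 1 => "b1"
  'c' x 1 => "c1"
  'a' x 1 => "a1"
  'b' x 1 => "b1"
Compressed: "b2a1b1a1c1b1a1b1c1a1b1"
Compressed length: 22

22


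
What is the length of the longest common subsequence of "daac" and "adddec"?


LCS of "daac" and "adddec"
DP table:
           a    d    d    d    e    c
      0    0    0    0    0    0    0
  d   0    0    1    1    1    1    1
  a   0    1    1    1    1    1    1
  a   0    1    1    1    1    1    1
  c   0    1    1    1    1    1    2
LCS length = dp[4][6] = 2

2


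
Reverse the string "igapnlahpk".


Input: igapnlahpk
Reading characters right to left:
  Position 9: 'k'
  Position 8: 'p'
  Position 7: 'h'
  Position 6: 'a'
  Position 5: 'l'
  Position 4: 'n'
  Position 3: 'p'
  Position 2: 'a'
  Position 1: 'g'
  Position 0: 'i'
Reversed: kphalnpagi

kphalnpagi


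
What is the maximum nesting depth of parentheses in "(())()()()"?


Input: "(())()()()"
Tracking depth:
  Position 0 '(': depth becomes 1
  Position 1 '(': depth becomes 2
  Position 2 ')': depth becomes 1
  Position 3 ')': depth becomes 0
  Position 4 '(': depth becomes 1
  Position 5 ')': depth becomes 0
  Position 6 '(': depth becomes 1
  Position 7 ')': depth becomes 0
  Position 8 '(': depth becomes 1
  Position 9 ')': depth becomes 0
Maximum depth reached: 2

2


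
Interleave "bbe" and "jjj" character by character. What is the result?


Interleaving "bbe" and "jjj":
  Position 0: 'b' from first, 'j' from second => "bj"
  Position 1: 'b' from first, 'j' from second => "bj"
  Position 2: 'e' from first, 'j' from second => "ej"
Result: bjbjej

bjbjej


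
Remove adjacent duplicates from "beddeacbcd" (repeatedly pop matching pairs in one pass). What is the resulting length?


Input: beddeacbcd
Stack-based adjacent duplicate removal:
  Read 'b': push. Stack: b
  Read 'e': push. Stack: be
  Read 'd': push. Stack: bed
  Read 'd': matches stack top 'd' => pop. Stack: be
  Read 'e': matches stack top 'e' => pop. Stack: b
  Read 'a': push. Stack: ba
  Read 'c': push. Stack: bac
  Read 'b': push. Stack: bacb
  Read 'c': push. Stack: bacbc
  Read 'd': push. Stack: bacbcd
Final stack: "bacbcd" (length 6)

6


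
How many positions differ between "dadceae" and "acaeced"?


Comparing "dadceae" and "acaeced" position by position:
  Position 0: 'd' vs 'a' => DIFFER
  Position 1: 'a' vs 'c' => DIFFER
  Position 2: 'd' vs 'a' => DIFFER
  Position 3: 'c' vs 'e' => DIFFER
  Position 4: 'e' vs 'c' => DIFFER
  Position 5: 'a' vs 'e' => DIFFER
  Position 6: 'e' vs 'd' => DIFFER
Positions that differ: 7

7


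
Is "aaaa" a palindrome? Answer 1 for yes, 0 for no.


Input: aaaa
Reversed: aaaa
  Compare pos 0 ('a') with pos 3 ('a'): match
  Compare pos 1 ('a') with pos 2 ('a'): match
Result: palindrome

1


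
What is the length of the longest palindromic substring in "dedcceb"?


Input: "dedcceb"
Checking substrings for palindromes:
  [0:3] "ded" (len 3) => palindrome
  [3:5] "cc" (len 2) => palindrome
Longest palindromic substring: "ded" with length 3

3


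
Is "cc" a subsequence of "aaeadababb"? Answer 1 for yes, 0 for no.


Check if "cc" is a subsequence of "aaeadababb"
Greedy scan:
  Position 0 ('a'): no match needed
  Position 1 ('a'): no match needed
  Position 2 ('e'): no match needed
  Position 3 ('a'): no match needed
  Position 4 ('d'): no match needed
  Position 5 ('a'): no match needed
  Position 6 ('b'): no match needed
  Position 7 ('a'): no match needed
  Position 8 ('b'): no match needed
  Position 9 ('b'): no match needed
Only matched 0/2 characters => not a subsequence

0


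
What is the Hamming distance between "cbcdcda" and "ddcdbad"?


Comparing "cbcdcda" and "ddcdbad" position by position:
  Position 0: 'c' vs 'd' => differ
  Position 1: 'b' vs 'd' => differ
  Position 2: 'c' vs 'c' => same
  Position 3: 'd' vs 'd' => same
  Position 4: 'c' vs 'b' => differ
  Position 5: 'd' vs 'a' => differ
  Position 6: 'a' vs 'd' => differ
Total differences (Hamming distance): 5

5


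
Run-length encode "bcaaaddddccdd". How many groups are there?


Input: bcaaaddddccdd
Scanning for consecutive runs:
  Group 1: 'b' x 1 (positions 0-0)
  Group 2: 'c' x 1 (positions 1-1)
  Group 3: 'a' x 3 (positions 2-4)
  Group 4: 'd' x 4 (positions 5-8)
  Group 5: 'c' x 2 (positions 9-10)
  Group 6: 'd' x 2 (positions 11-12)
Total groups: 6

6


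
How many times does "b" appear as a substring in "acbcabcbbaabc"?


Searching for "b" in "acbcabcbbaabc"
Scanning each position:
  Position 0: "a" => no
  Position 1: "c" => no
  Position 2: "b" => MATCH
  Position 3: "c" => no
  Position 4: "a" => no
  Position 5: "b" => MATCH
  Position 6: "c" => no
  Position 7: "b" => MATCH
  Position 8: "b" => MATCH
  Position 9: "a" => no
  Position 10: "a" => no
  Position 11: "b" => MATCH
  Position 12: "c" => no
Total occurrences: 5

5


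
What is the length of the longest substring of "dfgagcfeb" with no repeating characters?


Input: "dfgagcfeb"
Sliding window (track last position of each char):
  Position 0 ('d'): window [0,0] length 1 -- new best
  Position 1 ('f'): window [0,1] length 2 -- new best
  Position 2 ('g'): window [0,2] length 3 -- new best
  Position 3 ('a'): window [0,3] length 4 -- new best
  Position 4 ('g'): repeat (last at 2), move window start to 3
  Position 4 ('g'): window [3,4] length 2
  Position 5 ('c'): window [3,5] length 3
  Position 6 ('f'): window [3,6] length 4
  Position 7 ('e'): window [3,7] length 5 -- new best
  Position 8 ('b'): window [3,8] length 6 -- new best
Longest substring with no repeats: "agcfeb" with length 6

6


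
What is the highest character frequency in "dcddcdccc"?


Input: dcddcdccc
Character counts:
  'c': 5
  'd': 4
Maximum frequency: 5

5


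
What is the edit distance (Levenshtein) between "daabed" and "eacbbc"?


Computing edit distance: "daabed" -> "eacbbc"
DP table:
           e    a    c    b    b    c
      0    1    2    3    4    5    6
  d   1    1    2    3    4    5    6
  a   2    2    1    2    3    4    5
  a   3    3    2    2    3    4    5
  b   4    4    3    3    2    3    4
  e   5    4    4    4    3    3    4
  d   6    5    5    5    4    4    4
Edit distance = dp[6][6] = 4

4


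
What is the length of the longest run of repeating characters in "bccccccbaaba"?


Input: "bccccccbaaba"
Scanning for longest run:
  Position 1 ('c'): new char, reset run to 1
  Position 2 ('c'): continues run of 'c', length=2
  Position 3 ('c'): continues run of 'c', length=3
  Position 4 ('c'): continues run of 'c', length=4
  Position 5 ('c'): continues run of 'c', length=5
  Position 6 ('c'): continues run of 'c', length=6
  Position 7 ('b'): new char, reset run to 1
  Position 8 ('a'): new char, reset run to 1
  Position 9 ('a'): continues run of 'a', length=2
  Position 10 ('b'): new char, reset run to 1
  Position 11 ('a'): new char, reset run to 1
Longest run: 'c' with length 6

6


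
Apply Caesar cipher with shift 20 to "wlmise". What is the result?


Caesar cipher: shift "wlmise" by 20
  'w' (pos 22) + 20 = pos 16 = 'q'
  'l' (pos 11) + 20 = pos 5 = 'f'
  'm' (pos 12) + 20 = pos 6 = 'g'
  'i' (pos 8) + 20 = pos 2 = 'c'
  's' (pos 18) + 20 = pos 12 = 'm'
  'e' (pos 4) + 20 = pos 24 = 'y'
Result: qfgcmy

qfgcmy


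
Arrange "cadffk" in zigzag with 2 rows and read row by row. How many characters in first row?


Zigzag "cadffk" into 2 rows:
Placing characters:
  'c' => row 0
  'a' => row 1
  'd' => row 0
  'f' => row 1
  'f' => row 0
  'k' => row 1
Rows:
  Row 0: "cdf"
  Row 1: "afk"
First row length: 3

3


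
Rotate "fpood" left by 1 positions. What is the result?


Input: "fpood", rotate left by 1
First 1 characters: "f"
Remaining characters: "pood"
Concatenate remaining + first: "pood" + "f" = "poodf"

poodf


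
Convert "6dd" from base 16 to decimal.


Input: "6dd" in base 16
Positional expansion:
  Digit '6' (value 6) x 16^2 = 1536
  Digit 'd' (value 13) x 16^1 = 208
  Digit 'd' (value 13) x 16^0 = 13
Sum = 1757

1757


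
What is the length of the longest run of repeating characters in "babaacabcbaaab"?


Input: "babaacabcbaaab"
Scanning for longest run:
  Position 1 ('a'): new char, reset run to 1
  Position 2 ('b'): new char, reset run to 1
  Position 3 ('a'): new char, reset run to 1
  Position 4 ('a'): continues run of 'a', length=2
  Position 5 ('c'): new char, reset run to 1
  Position 6 ('a'): new char, reset run to 1
  Position 7 ('b'): new char, reset run to 1
  Position 8 ('c'): new char, reset run to 1
  Position 9 ('b'): new char, reset run to 1
  Position 10 ('a'): new char, reset run to 1
  Position 11 ('a'): continues run of 'a', length=2
  Position 12 ('a'): continues run of 'a', length=3
  Position 13 ('b'): new char, reset run to 1
Longest run: 'a' with length 3

3


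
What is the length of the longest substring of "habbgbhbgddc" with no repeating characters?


Input: "habbgbhbgddc"
Sliding window (track last position of each char):
  Position 0 ('h'): window [0,0] length 1 -- new best
  Position 1 ('a'): window [0,1] length 2 -- new best
  Position 2 ('b'): window [0,2] length 3 -- new best
  Position 3 ('b'): repeat (last at 2), move window start to 3
  Position 3 ('b'): window [3,3] length 1
  Position 4 ('g'): window [3,4] length 2
  Position 5 ('b'): repeat (last at 3), move window start to 4
  Position 5 ('b'): window [4,5] length 2
  Position 6 ('h'): window [4,6] length 3
  Position 7 ('b'): repeat (last at 5), move window start to 6
  Position 7 ('b'): window [6,7] length 2
  Position 8 ('g'): window [6,8] length 3
  Position 9 ('d'): window [6,9] length 4 -- new best
  Position 10 ('d'): repeat (last at 9), move window start to 10
  Position 10 ('d'): window [10,10] length 1
  Position 11 ('c'): window [10,11] length 2
Longest substring with no repeats: "hbgd" with length 4

4


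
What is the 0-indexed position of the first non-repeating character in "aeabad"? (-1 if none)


Input: aeabad
Character frequencies:
  'a': 3
  'b': 1
  'd': 1
  'e': 1
Scanning left to right for freq == 1:
  Position 0 ('a'): freq=3, skip
  Position 1 ('e'): unique! => answer = 1

1


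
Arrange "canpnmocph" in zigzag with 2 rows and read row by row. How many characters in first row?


Zigzag "canpnmocph" into 2 rows:
Placing characters:
  'c' => row 0
  'a' => row 1
  'n' => row 0
  'p' => row 1
  'n' => row 0
  'm' => row 1
  'o' => row 0
  'c' => row 1
  'p' => row 0
  'h' => row 1
Rows:
  Row 0: "cnnop"
  Row 1: "apmch"
First row length: 5

5


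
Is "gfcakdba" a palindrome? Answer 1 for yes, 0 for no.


Input: gfcakdba
Reversed: abdkacfg
  Compare pos 0 ('g') with pos 7 ('a'): MISMATCH
  Compare pos 1 ('f') with pos 6 ('b'): MISMATCH
  Compare pos 2 ('c') with pos 5 ('d'): MISMATCH
  Compare pos 3 ('a') with pos 4 ('k'): MISMATCH
Result: not a palindrome

0


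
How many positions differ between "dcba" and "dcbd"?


Comparing "dcba" and "dcbd" position by position:
  Position 0: 'd' vs 'd' => same
  Position 1: 'c' vs 'c' => same
  Position 2: 'b' vs 'b' => same
  Position 3: 'a' vs 'd' => DIFFER
Positions that differ: 1

1


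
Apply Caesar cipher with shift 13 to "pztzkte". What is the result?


Caesar cipher: shift "pztzkte" by 13
  'p' (pos 15) + 13 = pos 2 = 'c'
  'z' (pos 25) + 13 = pos 12 = 'm'
  't' (pos 19) + 13 = pos 6 = 'g'
  'z' (pos 25) + 13 = pos 12 = 'm'
  'k' (pos 10) + 13 = pos 23 = 'x'
  't' (pos 19) + 13 = pos 6 = 'g'
  'e' (pos 4) + 13 = pos 17 = 'r'
Result: cmgmxgr

cmgmxgr


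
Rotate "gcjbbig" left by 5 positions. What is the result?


Input: "gcjbbig", rotate left by 5
First 5 characters: "gcjbb"
Remaining characters: "ig"
Concatenate remaining + first: "ig" + "gcjbb" = "iggcjbb"

iggcjbb


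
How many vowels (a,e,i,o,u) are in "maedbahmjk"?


Input: maedbahmjk
Checking each character:
  'm' at position 0: consonant
  'a' at position 1: vowel (running total: 1)
  'e' at position 2: vowel (running total: 2)
  'd' at position 3: consonant
  'b' at position 4: consonant
  'a' at position 5: vowel (running total: 3)
  'h' at position 6: consonant
  'm' at position 7: consonant
  'j' at position 8: consonant
  'k' at position 9: consonant
Total vowels: 3

3


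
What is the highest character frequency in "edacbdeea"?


Input: edacbdeea
Character counts:
  'a': 2
  'b': 1
  'c': 1
  'd': 2
  'e': 3
Maximum frequency: 3

3


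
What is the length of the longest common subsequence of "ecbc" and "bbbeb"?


LCS of "ecbc" and "bbbeb"
DP table:
           b    b    b    e    b
      0    0    0    0    0    0
  e   0    0    0    0    1    1
  c   0    0    0    0    1    1
  b   0    1    1    1    1    2
  c   0    1    1    1    1    2
LCS length = dp[4][5] = 2

2


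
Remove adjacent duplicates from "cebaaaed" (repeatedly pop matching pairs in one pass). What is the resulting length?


Input: cebaaaed
Stack-based adjacent duplicate removal:
  Read 'c': push. Stack: c
  Read 'e': push. Stack: ce
  Read 'b': push. Stack: ceb
  Read 'a': push. Stack: ceba
  Read 'a': matches stack top 'a' => pop. Stack: ceb
  Read 'a': push. Stack: ceba
  Read 'e': push. Stack: cebae
  Read 'd': push. Stack: cebaed
Final stack: "cebaed" (length 6)

6


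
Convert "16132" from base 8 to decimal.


Input: "16132" in base 8
Positional expansion:
  Digit '1' (value 1) x 8^4 = 4096
  Digit '6' (value 6) x 8^3 = 3072
  Digit '1' (value 1) x 8^2 = 64
  Digit '3' (value 3) x 8^1 = 24
  Digit '2' (value 2) x 8^0 = 2
Sum = 7258

7258


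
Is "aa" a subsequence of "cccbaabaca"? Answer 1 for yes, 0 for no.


Check if "aa" is a subsequence of "cccbaabaca"
Greedy scan:
  Position 0 ('c'): no match needed
  Position 1 ('c'): no match needed
  Position 2 ('c'): no match needed
  Position 3 ('b'): no match needed
  Position 4 ('a'): matches sub[0] = 'a'
  Position 5 ('a'): matches sub[1] = 'a'
  Position 6 ('b'): no match needed
  Position 7 ('a'): no match needed
  Position 8 ('c'): no match needed
  Position 9 ('a'): no match needed
All 2 characters matched => is a subsequence

1


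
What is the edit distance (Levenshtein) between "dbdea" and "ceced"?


Computing edit distance: "dbdea" -> "ceced"
DP table:
           c    e    c    e    d
      0    1    2    3    4    5
  d   1    1    2    3    4    4
  b   2    2    2    3    4    5
  d   3    3    3    3    4    4
  e   4    4    3    4    3    4
  a   5    5    4    4    4    4
Edit distance = dp[5][5] = 4

4


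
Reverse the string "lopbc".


Input: lopbc
Reading characters right to left:
  Position 4: 'c'
  Position 3: 'b'
  Position 2: 'p'
  Position 1: 'o'
  Position 0: 'l'
Reversed: cbpol

cbpol


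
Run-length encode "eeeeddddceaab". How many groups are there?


Input: eeeeddddceaab
Scanning for consecutive runs:
  Group 1: 'e' x 4 (positions 0-3)
  Group 2: 'd' x 4 (positions 4-7)
  Group 3: 'c' x 1 (positions 8-8)
  Group 4: 'e' x 1 (positions 9-9)
  Group 5: 'a' x 2 (positions 10-11)
  Group 6: 'b' x 1 (positions 12-12)
Total groups: 6

6


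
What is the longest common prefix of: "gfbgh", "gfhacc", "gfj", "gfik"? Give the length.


Words: gfbgh, gfhacc, gfj, gfik
  Position 0: all 'g' => match
  Position 1: all 'f' => match
  Position 2: ('b', 'h', 'j', 'i') => mismatch, stop
LCP = "gf" (length 2)

2


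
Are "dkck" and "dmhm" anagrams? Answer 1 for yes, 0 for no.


Strings: "dkck", "dmhm"
Sorted first:  cdkk
Sorted second: dhmm
Differ at position 0: 'c' vs 'd' => not anagrams

0


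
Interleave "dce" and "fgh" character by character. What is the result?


Interleaving "dce" and "fgh":
  Position 0: 'd' from first, 'f' from second => "df"
  Position 1: 'c' from first, 'g' from second => "cg"
  Position 2: 'e' from first, 'h' from second => "eh"
Result: dfcgeh

dfcgeh


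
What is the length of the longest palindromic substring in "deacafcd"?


Input: "deacafcd"
Checking substrings for palindromes:
  [2:5] "aca" (len 3) => palindrome
Longest palindromic substring: "aca" with length 3

3


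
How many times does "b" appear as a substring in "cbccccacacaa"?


Searching for "b" in "cbccccacacaa"
Scanning each position:
  Position 0: "c" => no
  Position 1: "b" => MATCH
  Position 2: "c" => no
  Position 3: "c" => no
  Position 4: "c" => no
  Position 5: "c" => no
  Position 6: "a" => no
  Position 7: "c" => no
  Position 8: "a" => no
  Position 9: "c" => no
  Position 10: "a" => no
  Position 11: "a" => no
Total occurrences: 1

1


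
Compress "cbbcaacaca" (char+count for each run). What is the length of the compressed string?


Input: cbbcaacaca
Runs:
  'c' x 1 => "c1"
  'b' x 2 => "b2"
  'c' x 1 => "c1"
  'a' x 2 => "a2"
  'c' x 1 => "c1"
  'a' x 1 => "a1"
  'c' x 1 => "c1"
  'a' x 1 => "a1"
Compressed: "c1b2c1a2c1a1c1a1"
Compressed length: 16

16


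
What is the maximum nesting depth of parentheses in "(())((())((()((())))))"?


Input: "(())((())((()((())))))"
Tracking depth:
  Position 0 '(': depth becomes 1
  Position 1 '(': depth becomes 2
  Position 2 ')': depth becomes 1
  Position 3 ')': depth becomes 0
  Position 4 '(': depth becomes 1
  Position 5 '(': depth becomes 2
  Position 6 '(': depth becomes 3
  Position 7 ')': depth becomes 2
  Position 8 ')': depth becomes 1
  Position 9 '(': depth becomes 2
  Position 10 '(': depth becomes 3
  Position 11 '(': depth becomes 4
  Position 12 ')': depth becomes 3
  Position 13 '(': depth becomes 4
  Position 14 '(': depth becomes 5
  Position 15 '(': depth becomes 6
  Position 16 ')': depth becomes 5
  Position 17 ')': depth becomes 4
  Position 18 ')': depth becomes 3
  Position 19 ')': depth becomes 2
  Position 20 ')': depth becomes 1
  Position 21 ')': depth becomes 0
Maximum depth reached: 6

6


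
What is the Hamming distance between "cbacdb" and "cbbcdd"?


Comparing "cbacdb" and "cbbcdd" position by position:
  Position 0: 'c' vs 'c' => same
  Position 1: 'b' vs 'b' => same
  Position 2: 'a' vs 'b' => differ
  Position 3: 'c' vs 'c' => same
  Position 4: 'd' vs 'd' => same
  Position 5: 'b' vs 'd' => differ
Total differences (Hamming distance): 2

2


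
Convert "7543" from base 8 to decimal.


Input: "7543" in base 8
Positional expansion:
  Digit '7' (value 7) x 8^3 = 3584
  Digit '5' (value 5) x 8^2 = 320
  Digit '4' (value 4) x 8^1 = 32
  Digit '3' (value 3) x 8^0 = 3
Sum = 3939

3939


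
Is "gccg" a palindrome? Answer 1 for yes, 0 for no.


Input: gccg
Reversed: gccg
  Compare pos 0 ('g') with pos 3 ('g'): match
  Compare pos 1 ('c') with pos 2 ('c'): match
Result: palindrome

1


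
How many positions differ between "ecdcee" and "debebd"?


Comparing "ecdcee" and "debebd" position by position:
  Position 0: 'e' vs 'd' => DIFFER
  Position 1: 'c' vs 'e' => DIFFER
  Position 2: 'd' vs 'b' => DIFFER
  Position 3: 'c' vs 'e' => DIFFER
  Position 4: 'e' vs 'b' => DIFFER
  Position 5: 'e' vs 'd' => DIFFER
Positions that differ: 6

6


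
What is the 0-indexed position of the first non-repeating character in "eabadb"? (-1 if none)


Input: eabadb
Character frequencies:
  'a': 2
  'b': 2
  'd': 1
  'e': 1
Scanning left to right for freq == 1:
  Position 0 ('e'): unique! => answer = 0

0


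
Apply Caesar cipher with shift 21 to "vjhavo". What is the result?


Caesar cipher: shift "vjhavo" by 21
  'v' (pos 21) + 21 = pos 16 = 'q'
  'j' (pos 9) + 21 = pos 4 = 'e'
  'h' (pos 7) + 21 = pos 2 = 'c'
  'a' (pos 0) + 21 = pos 21 = 'v'
  'v' (pos 21) + 21 = pos 16 = 'q'
  'o' (pos 14) + 21 = pos 9 = 'j'
Result: qecvqj

qecvqj


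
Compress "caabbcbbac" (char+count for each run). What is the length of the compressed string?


Input: caabbcbbac
Runs:
  'c' x 1 => "c1"
  'a' x 2 => "a2"
  'b' x 2 => "b2"
  'c' x 1 => "c1"
  'b' x 2 => "b2"
  'a' x 1 => "a1"
  'c' x 1 => "c1"
Compressed: "c1a2b2c1b2a1c1"
Compressed length: 14

14


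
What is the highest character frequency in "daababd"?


Input: daababd
Character counts:
  'a': 3
  'b': 2
  'd': 2
Maximum frequency: 3

3


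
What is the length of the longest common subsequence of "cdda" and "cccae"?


LCS of "cdda" and "cccae"
DP table:
           c    c    c    a    e
      0    0    0    0    0    0
  c   0    1    1    1    1    1
  d   0    1    1    1    1    1
  d   0    1    1    1    1    1
  a   0    1    1    1    2    2
LCS length = dp[4][5] = 2

2


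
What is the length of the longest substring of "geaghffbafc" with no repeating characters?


Input: "geaghffbafc"
Sliding window (track last position of each char):
  Position 0 ('g'): window [0,0] length 1 -- new best
  Position 1 ('e'): window [0,1] length 2 -- new best
  Position 2 ('a'): window [0,2] length 3 -- new best
  Position 3 ('g'): repeat (last at 0), move window start to 1
  Position 3 ('g'): window [1,3] length 3
  Position 4 ('h'): window [1,4] length 4 -- new best
  Position 5 ('f'): window [1,5] length 5 -- new best
  Position 6 ('f'): repeat (last at 5), move window start to 6
  Position 6 ('f'): window [6,6] length 1
  Position 7 ('b'): window [6,7] length 2
  Position 8 ('a'): window [6,8] length 3
  Position 9 ('f'): repeat (last at 6), move window start to 7
  Position 9 ('f'): window [7,9] length 3
  Position 10 ('c'): window [7,10] length 4
Longest substring with no repeats: "eaghf" with length 5

5


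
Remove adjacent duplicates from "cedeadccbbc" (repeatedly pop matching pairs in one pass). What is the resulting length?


Input: cedeadccbbc
Stack-based adjacent duplicate removal:
  Read 'c': push. Stack: c
  Read 'e': push. Stack: ce
  Read 'd': push. Stack: ced
  Read 'e': push. Stack: cede
  Read 'a': push. Stack: cedea
  Read 'd': push. Stack: cedead
  Read 'c': push. Stack: cedeadc
  Read 'c': matches stack top 'c' => pop. Stack: cedead
  Read 'b': push. Stack: cedeadb
  Read 'b': matches stack top 'b' => pop. Stack: cedead
  Read 'c': push. Stack: cedeadc
Final stack: "cedeadc" (length 7)

7


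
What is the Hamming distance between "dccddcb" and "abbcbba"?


Comparing "dccddcb" and "abbcbba" position by position:
  Position 0: 'd' vs 'a' => differ
  Position 1: 'c' vs 'b' => differ
  Position 2: 'c' vs 'b' => differ
  Position 3: 'd' vs 'c' => differ
  Position 4: 'd' vs 'b' => differ
  Position 5: 'c' vs 'b' => differ
  Position 6: 'b' vs 'a' => differ
Total differences (Hamming distance): 7

7
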